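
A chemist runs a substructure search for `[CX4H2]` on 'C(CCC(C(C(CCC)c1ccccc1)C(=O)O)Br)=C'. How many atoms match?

4

Check the 20 heavy atoms by environment: 4× C (H2, X4) → match; 3× C (H1, X4) → no; 1× Br (H0, X1) → no; 1× C (H3, X4) → no; 1× c (aromatic, H0, X3) → no; 5× c (aromatic, H1, X3) → no; 1× C (H0, X3) → no; 1× O (H0, X1) → no; 1× O (H1, X2) → no; 1× C (H1, X3) → no; 1× C (H2, X3) → no.
That gives 4 matching atoms.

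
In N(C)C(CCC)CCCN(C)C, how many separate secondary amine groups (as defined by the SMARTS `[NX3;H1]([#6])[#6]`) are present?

1

[NX3;H1]([#6])[#6] is the SMARTS for a secondary amine: a trivalent nitrogen with one H, bonded to two carbons.
Exactly one fragment in the molecule meets all constraints, giving 1 match.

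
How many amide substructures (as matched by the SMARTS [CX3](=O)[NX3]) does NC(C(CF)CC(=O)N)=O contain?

2

[CX3](=O)[NX3] is the SMARTS for an amide: a carbonyl carbon bonded to a trivalent nitrogen.
The molecule carries 2 separate instances of a primary amide (-C(=O)NH2) meeting every constraint; each maps to a distinct set of atoms, giving 2 matches.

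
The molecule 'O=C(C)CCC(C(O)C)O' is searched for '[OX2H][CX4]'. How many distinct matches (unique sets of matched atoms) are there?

2

[OX2H][CX4] is the SMARTS for an aliphatic alcohol: a hydroxyl oxygen bound to an sp3 (X4) carbon.
The molecule carries 2 separate instances of a hydroxyl group (-OH) meeting every constraint; each maps to a distinct set of atoms, giving 2 matches.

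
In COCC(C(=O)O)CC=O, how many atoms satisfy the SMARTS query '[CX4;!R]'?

4

The query [CX4;!R] means: aliphatic carbon with four total connections, not in a ring.
Check the 10 heavy atoms by environment: 4× C (X4, acyclic) → match; 2× C (X3, acyclic) → no; 2× O (X1, acyclic) → no; 2× O (X2, acyclic) → no.
That gives 4 matching atoms.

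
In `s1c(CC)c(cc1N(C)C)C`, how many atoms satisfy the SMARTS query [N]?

1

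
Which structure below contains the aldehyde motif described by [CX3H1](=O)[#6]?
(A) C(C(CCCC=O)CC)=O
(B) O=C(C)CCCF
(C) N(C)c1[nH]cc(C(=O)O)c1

[CX3H1](=O)[#6] describes an sp2 carbon with one H, double-bonded to O and single-bonded to carbon (an aldehyde).
(A) contains an aldehyde (-CHO), which satisfies every atom and bond constraint.
(B) has an acetyl/ketone group (-C(=O)CH3) but the carbonyl carbon has H0 (two carbon neighbours), not H1.
(C) has a carboxylic acid group (-C(=O)OH) but the carbonyl carbon has H0 and is bonded to O, not H1.
So the answer is (A).

A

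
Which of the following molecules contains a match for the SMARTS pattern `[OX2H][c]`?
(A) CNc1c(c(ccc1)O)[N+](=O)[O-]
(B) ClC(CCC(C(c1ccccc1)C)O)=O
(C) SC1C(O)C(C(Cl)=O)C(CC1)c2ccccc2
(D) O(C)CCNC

[OX2H][c] describes a hydroxyl oxygen attached to an aromatic carbon (a phenol).
(A) contains a hydroxyl group (-OH), which satisfies every atom and bond constraint.
(B) has a hydroxyl group (-OH) but the -OH is on an aliphatic carbon, not an aromatic c.
(C) has a hydroxyl group (-OH) but the -OH is on an aliphatic carbon, not an aromatic c.
(D) has a methoxy ether (-OCH3) but the oxygen has H0, not H1.
So the answer is (A).

A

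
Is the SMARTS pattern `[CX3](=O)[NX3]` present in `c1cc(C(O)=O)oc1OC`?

No

The pattern [CX3](=O)[NX3] describes a carbonyl carbon bonded to a trivalent nitrogen — an amide.
The closest candidate here is a carboxylic acid group (-C(=O)OH), but the carbonyl is bonded to O, not to an NX3 nitrogen. No other fragment satisfies the full query, so there is no match.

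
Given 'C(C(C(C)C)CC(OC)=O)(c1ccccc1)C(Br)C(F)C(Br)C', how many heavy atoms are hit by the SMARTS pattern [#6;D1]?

The query [#6;D1] means: carbon bonded to exactly one heavy atom.
Check the 23 heavy atoms by environment: 1× C (D2) → no; 7× C (D3) → no; 4× C (D1) → match; 1× O (D1) → no; 1× O (D2) → no; 1× c (aromatic, D3) → no; 5× c (aromatic, D2) → no; 1× F (D1) → no; 2× Br (D1) → no.
That gives 4 matching atoms.

4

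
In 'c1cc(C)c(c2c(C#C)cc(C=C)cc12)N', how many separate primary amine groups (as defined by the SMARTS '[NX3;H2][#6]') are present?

1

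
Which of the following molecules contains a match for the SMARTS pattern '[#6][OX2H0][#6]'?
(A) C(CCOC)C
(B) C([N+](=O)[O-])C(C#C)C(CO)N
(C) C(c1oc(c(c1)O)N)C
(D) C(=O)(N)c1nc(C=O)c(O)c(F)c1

A

[#6][OX2H0][#6] describes an aliphatic oxygen bridging two carbons with no H on the oxygen (an ether).
(A) contains a methoxy ether (-OCH3), which satisfies every atom and bond constraint.
(B) has a hydroxyl group (-OH) but the oxygen has H1, not H0 bridging two carbons.
(C) has a hydroxyl group (-OH) but the oxygen has H1, not H0 bridging two carbons.
(D) has a hydroxyl group (-OH) but the oxygen has H1, not H0 bridging two carbons.
So the answer is (A).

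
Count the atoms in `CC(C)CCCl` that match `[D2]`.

The query [D2] means: atom with exactly two heavy-atom neighbours.
Check the 6 heavy atoms by environment: 2× C (D2) → match; 1× Cl (D1) → no; 1× C (D3) → no; 2× C (D1) → no.
That gives 2 matching atoms.

2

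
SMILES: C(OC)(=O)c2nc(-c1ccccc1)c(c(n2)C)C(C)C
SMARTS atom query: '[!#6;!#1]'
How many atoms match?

The query [!#6;!#1] means: not carbon and not hydrogen — any heteroatom.
Check the 20 heavy atoms by environment: 2× n (aromatic) → match; 10× c (aromatic) → no; 6× C → no; 2× O → match.
Summing the matching environments: 2 + 2 = 4 matching atoms.

4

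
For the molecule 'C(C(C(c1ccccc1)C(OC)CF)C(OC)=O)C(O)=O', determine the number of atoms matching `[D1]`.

6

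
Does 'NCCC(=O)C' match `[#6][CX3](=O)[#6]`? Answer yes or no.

Yes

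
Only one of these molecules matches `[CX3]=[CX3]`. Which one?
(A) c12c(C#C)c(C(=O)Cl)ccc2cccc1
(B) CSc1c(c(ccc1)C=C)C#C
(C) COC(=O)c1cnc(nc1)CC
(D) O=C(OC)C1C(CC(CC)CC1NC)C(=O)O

[CX3]=[CX3] describes a non-aromatic C=C double bond between two sp2 carbons (an alkene).
(A) has an ethynyl group (-C#CH) but the C-C bond is a triple bond, not a double bond.
(B) contains a vinyl group (-CH=CH2), which satisfies every atom and bond constraint.
(C) has an ethyl group (-CH2CH3) but its C-C bond is a single bond between CX4 carbons, not CX3=CX3.
(D) has an ethyl group (-CH2CH3) but its C-C bond is a single bond between CX4 carbons, not CX3=CX3.
So the answer is (B).

B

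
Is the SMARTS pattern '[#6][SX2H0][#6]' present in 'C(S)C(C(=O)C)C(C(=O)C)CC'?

The pattern [#6][SX2H0][#6] describes an aliphatic sulfur bridging two carbons with no H on the sulfur — a thioether.
The closest candidate here is a thiol (-SH), but the sulfur has H1, not H0 bridging two carbons. No other fragment satisfies the full query, so there is no match.

No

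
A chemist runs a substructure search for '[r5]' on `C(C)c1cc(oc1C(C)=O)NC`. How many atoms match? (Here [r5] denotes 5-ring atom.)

The query [r5] means: r5 matches atoms in a five-membered ring.
Check the 12 heavy atoms by environment: 1× o (aromatic, in 5-ring) → match; 4× c (aromatic, in 5-ring) → match; 5× C (acyclic) → no; 1× O (acyclic) → no; 1× N (acyclic) → no.
Summing the matching environments: 1 + 4 = 5 matching atoms.

5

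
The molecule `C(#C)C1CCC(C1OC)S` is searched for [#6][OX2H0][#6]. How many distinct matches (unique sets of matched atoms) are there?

1

[#6][OX2H0][#6] is the SMARTS for an ether: an aliphatic oxygen bridging two carbons with no H on the oxygen.
Exactly one fragment in the molecule meets all constraints, giving 1 match.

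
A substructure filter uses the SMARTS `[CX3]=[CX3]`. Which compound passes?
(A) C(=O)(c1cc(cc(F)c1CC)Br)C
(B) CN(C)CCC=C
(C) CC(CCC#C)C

[CX3]=[CX3] describes a non-aromatic C=C double bond between two sp2 carbons (an alkene).
(A) has an ethyl group (-CH2CH3) but its C-C bond is a single bond between CX4 carbons, not CX3=CX3.
(B) contains a vinyl group (-CH=CH2), which satisfies every atom and bond constraint.
(C) has an ethynyl group (-C#CH) but the C-C bond is a triple bond, not a double bond.
So the answer is (B).

B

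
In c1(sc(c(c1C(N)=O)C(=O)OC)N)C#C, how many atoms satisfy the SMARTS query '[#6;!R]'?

5

The query [#6;!R] means: carbon not in any ring.
Check the 15 heavy atoms by environment: 1× s (aromatic, in 5-ring) → no; 4× c (aromatic, in 5-ring) → no; 5× C (acyclic) → match; 3× O (acyclic) → no; 2× N (acyclic) → no.
That gives 5 matching atoms.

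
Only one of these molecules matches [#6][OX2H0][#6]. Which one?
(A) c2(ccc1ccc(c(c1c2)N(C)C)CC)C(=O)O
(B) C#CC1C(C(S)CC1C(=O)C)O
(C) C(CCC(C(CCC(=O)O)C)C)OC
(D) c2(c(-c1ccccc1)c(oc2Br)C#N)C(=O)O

[#6][OX2H0][#6] describes an aliphatic oxygen bridging two carbons with no H on the oxygen (an ether).
(A) has a carboxylic acid group (-C(=O)OH) but the -OH oxygen has H1; the =O is OX1, not OX2.
(B) has a hydroxyl group (-OH) but the oxygen has H1, not H0 bridging two carbons.
(C) contains a methoxy ether (-OCH3), which satisfies every atom and bond constraint.
(D) has a carboxylic acid group (-C(=O)OH) but the -OH oxygen has H1; the =O is OX1, not OX2.
So the answer is (C).

C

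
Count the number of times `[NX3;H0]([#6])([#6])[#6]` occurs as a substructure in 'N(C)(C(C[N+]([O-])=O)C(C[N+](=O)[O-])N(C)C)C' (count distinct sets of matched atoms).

[NX3;H0]([#6])([#6])[#6] is the SMARTS for a tertiary amine: a trivalent nitrogen with no H, bonded to three carbons.
The molecule carries 2 separate instances of a dimethylamino group (-N(CH3)2) meeting every constraint; each maps to a distinct set of atoms, giving 2 matches.

2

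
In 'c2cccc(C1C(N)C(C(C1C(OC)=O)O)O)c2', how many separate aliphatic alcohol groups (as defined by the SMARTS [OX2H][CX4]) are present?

[OX2H][CX4] is the SMARTS for an aliphatic alcohol: a hydroxyl oxygen bound to an sp3 (X4) carbon.
The molecule carries 2 separate instances of a hydroxyl group (-OH) meeting every constraint; each maps to a distinct set of atoms, giving 2 matches.

2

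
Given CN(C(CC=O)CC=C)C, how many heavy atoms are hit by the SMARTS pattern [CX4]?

5

The query [CX4] means: C with X4: aliphatic carbon with exactly 4 total connections (bonds + H).
Check the 10 heavy atoms by environment: 5× C (X4) → match; 3× C (X3) → no; 1× N (X3) → no; 1× O (X1) → no.
That gives 5 matching atoms.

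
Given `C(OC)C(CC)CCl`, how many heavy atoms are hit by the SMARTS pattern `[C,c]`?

The query [C,c] means: comma = OR; matches aliphatic or aromatic carbon — same as #6.
Check the 8 heavy atoms by environment: 6× C → match; 1× O → no; 1× Cl → no.
That gives 6 matching atoms.

6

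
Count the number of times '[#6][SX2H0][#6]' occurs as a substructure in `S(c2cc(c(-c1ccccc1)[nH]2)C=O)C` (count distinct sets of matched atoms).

1

[#6][SX2H0][#6] is the SMARTS for a thioether: an aliphatic sulfur bridging two carbons with no H on the sulfur.
Exactly one fragment in the molecule meets all constraints, giving 1 match.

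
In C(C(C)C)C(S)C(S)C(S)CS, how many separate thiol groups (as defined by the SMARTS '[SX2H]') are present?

[SX2H] is the SMARTS for a thiol: an aliphatic sulfur with two connections, one being H.
The molecule carries 4 separate instances of a thiol (-SH) meeting every constraint; each maps to a distinct set of atoms, giving 4 matches.

4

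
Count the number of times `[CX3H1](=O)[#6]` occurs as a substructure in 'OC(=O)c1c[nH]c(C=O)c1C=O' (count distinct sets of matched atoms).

[CX3H1](=O)[#6] is the SMARTS for an aldehyde: an sp2 carbon with one H, double-bonded to O and single-bonded to carbon.
The molecule carries 2 separate instances of an aldehyde (-CHO) meeting every constraint; each maps to a distinct set of atoms, giving 2 matches.

2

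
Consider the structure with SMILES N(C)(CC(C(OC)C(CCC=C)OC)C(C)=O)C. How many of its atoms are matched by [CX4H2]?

3

The query [CX4H2] means: sp3 carbon (X4) with exactly two hydrogens.
Check the 18 heavy atoms by environment: 3× C (H2, X4) → match; 3× C (H1, X4) → no; 2× O (H0, X2) → no; 5× C (H3, X4) → no; 1× N (H0, X3) → no; 1× C (H0, X3) → no; 1× O (H0, X1) → no; 1× C (H1, X3) → no; 1× C (H2, X3) → no.
That gives 3 matching atoms.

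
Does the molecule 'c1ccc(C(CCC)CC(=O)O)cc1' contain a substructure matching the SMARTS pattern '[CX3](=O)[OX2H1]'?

Yes

The pattern [CX3](=O)[OX2H1] describes an sp2 carbon double-bonded to O and single-bonded to an -OH oxygen — a carboxylic acid.
The molecule carries a carboxylic acid group (-C(=O)OH), whose atoms satisfy every constraint of the query, so the pattern matches.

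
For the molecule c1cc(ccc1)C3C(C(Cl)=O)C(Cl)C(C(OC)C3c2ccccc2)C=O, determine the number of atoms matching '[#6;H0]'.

3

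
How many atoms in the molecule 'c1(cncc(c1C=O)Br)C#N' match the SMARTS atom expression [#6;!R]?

The query [#6;!R] means: carbon not in any ring.
Check the 11 heavy atoms by environment: 1× n (aromatic, in 6-ring) → no; 5× c (aromatic, in 6-ring) → no; 1× Br (acyclic) → no; 2× C (acyclic) → match; 1× N (acyclic) → no; 1× O (acyclic) → no.
That gives 2 matching atoms.

2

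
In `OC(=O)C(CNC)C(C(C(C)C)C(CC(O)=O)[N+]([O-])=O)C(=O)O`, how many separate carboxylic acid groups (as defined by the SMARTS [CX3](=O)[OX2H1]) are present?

3

[CX3](=O)[OX2H1] is the SMARTS for a carboxylic acid: an sp2 carbon double-bonded to O and single-bonded to an -OH oxygen.
The molecule carries 3 separate instances of a carboxylic acid group (-C(=O)OH) meeting every constraint; each maps to a distinct set of atoms, giving 3 matches.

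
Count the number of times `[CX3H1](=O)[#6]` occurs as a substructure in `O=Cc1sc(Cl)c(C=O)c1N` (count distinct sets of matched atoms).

[CX3H1](=O)[#6] is the SMARTS for an aldehyde: an sp2 carbon with one H, double-bonded to O and single-bonded to carbon.
The molecule carries 2 separate instances of an aldehyde (-CHO) meeting every constraint; each maps to a distinct set of atoms, giving 2 matches.

2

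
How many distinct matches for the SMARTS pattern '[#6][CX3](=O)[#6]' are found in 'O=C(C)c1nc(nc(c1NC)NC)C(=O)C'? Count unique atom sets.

2

[#6][CX3](=O)[#6] is the SMARTS for a ketone: a carbonyl carbon (no H) flanked by two carbons.
The molecule carries 2 separate instances of an acetyl/ketone group (-C(=O)CH3) meeting every constraint; each maps to a distinct set of atoms, giving 2 matches.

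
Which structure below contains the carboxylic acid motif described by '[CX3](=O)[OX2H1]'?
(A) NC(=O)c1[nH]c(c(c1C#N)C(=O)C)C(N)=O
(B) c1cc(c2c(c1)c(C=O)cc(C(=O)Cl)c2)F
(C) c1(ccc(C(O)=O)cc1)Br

C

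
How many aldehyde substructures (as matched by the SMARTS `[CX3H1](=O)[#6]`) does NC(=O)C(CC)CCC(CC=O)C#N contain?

1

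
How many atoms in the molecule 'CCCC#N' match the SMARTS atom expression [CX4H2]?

2

The query [CX4H2] means: sp3 carbon (X4) with exactly two hydrogens.
Check the 5 heavy atoms by environment: 2× C (H2, X4) → match; 1× C (H0, X2) → no; 1× N (H0, X1) → no; 1× C (H3, X4) → no.
That gives 2 matching atoms.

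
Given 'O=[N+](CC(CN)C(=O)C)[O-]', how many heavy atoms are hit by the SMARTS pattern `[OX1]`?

The query [OX1] means: aliphatic oxygen with one total connection — typically a carbonyl =O or an oxide.
Check the 10 heavy atoms by environment: 4× C (X4) → no; 1× N (X3) → no; 1× C (X3) → no; 2× O (X1) → match; 1× N (charge +1, X3) → no; 1× O (charge -1, X1) → match.
Summing the matching environments: 2 + 1 = 3 matching atoms.

3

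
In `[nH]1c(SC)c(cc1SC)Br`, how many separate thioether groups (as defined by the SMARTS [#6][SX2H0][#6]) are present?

2

[#6][SX2H0][#6] is the SMARTS for a thioether: an aliphatic sulfur bridging two carbons with no H on the sulfur.
The molecule carries 2 separate instances of a methylthio ether (-SCH3) meeting every constraint; each maps to a distinct set of atoms, giving 2 matches.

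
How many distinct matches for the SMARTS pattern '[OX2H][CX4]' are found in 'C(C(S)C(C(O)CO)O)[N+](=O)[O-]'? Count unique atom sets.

3

[OX2H][CX4] is the SMARTS for an aliphatic alcohol: a hydroxyl oxygen bound to an sp3 (X4) carbon.
The molecule carries 3 separate instances of a hydroxyl group (-OH) meeting every constraint; each maps to a distinct set of atoms, giving 3 matches.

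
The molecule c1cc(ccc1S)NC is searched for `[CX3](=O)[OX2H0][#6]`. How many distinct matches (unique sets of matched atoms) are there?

0

[CX3](=O)[OX2H0][#6] is the SMARTS for an ester: a carbonyl carbon bonded to an oxygen that is itself bonded to carbon (no H on that O).
No fragment in the molecule satisfies every constraint, giving 0 matches.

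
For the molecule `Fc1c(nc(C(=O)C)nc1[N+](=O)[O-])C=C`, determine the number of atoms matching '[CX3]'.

3

The query [CX3] means: C with X3: aliphatic carbon with exactly 3 total connections.
Check the 15 heavy atoms by environment: 2× n (aromatic, X2) → no; 4× c (aromatic, X3) → no; 1× F (X1) → no; 1× N (charge +1, X3) → no; 1× O (charge -1, X1) → no; 2× O (X1) → no; 3× C (X3) → match; 1× C (X4) → no.
That gives 3 matching atoms.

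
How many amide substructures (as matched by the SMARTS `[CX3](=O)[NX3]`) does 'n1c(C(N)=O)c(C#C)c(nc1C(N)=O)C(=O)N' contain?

[CX3](=O)[NX3] is the SMARTS for an amide: a carbonyl carbon bonded to a trivalent nitrogen.
The molecule carries 3 separate instances of a primary amide (-C(=O)NH2) meeting every constraint; each maps to a distinct set of atoms, giving 3 matches.

3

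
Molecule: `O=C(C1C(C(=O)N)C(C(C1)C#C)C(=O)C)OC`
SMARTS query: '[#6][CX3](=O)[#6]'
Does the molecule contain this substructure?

Yes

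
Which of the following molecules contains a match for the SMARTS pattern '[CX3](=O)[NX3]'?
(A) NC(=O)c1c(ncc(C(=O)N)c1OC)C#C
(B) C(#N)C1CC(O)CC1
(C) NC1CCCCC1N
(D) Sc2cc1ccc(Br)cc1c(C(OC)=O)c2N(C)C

A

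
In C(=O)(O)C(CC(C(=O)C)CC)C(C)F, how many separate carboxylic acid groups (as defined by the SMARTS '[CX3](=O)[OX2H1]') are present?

1

[CX3](=O)[OX2H1] is the SMARTS for a carboxylic acid: an sp2 carbon double-bonded to O and single-bonded to an -OH oxygen.
Exactly one fragment in the molecule meets all constraints, giving 1 match.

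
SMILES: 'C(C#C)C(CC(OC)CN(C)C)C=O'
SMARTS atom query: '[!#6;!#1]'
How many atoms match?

3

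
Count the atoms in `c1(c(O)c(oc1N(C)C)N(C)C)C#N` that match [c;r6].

The query [c;r6] means: aromatic carbon that belongs to a six-membered ring.
Check the 14 heavy atoms by environment: 1× o (aromatic, in 5-ring) → no; 4× c (aromatic, in 5-ring) → no; 5× C (acyclic) → no; 3× N (acyclic) → no; 1× O (acyclic) → no.
No environment satisfies the query, so 0 matching atoms.

0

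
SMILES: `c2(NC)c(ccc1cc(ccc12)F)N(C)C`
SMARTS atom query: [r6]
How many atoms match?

10

The query [r6] means: r6 matches atoms in a six-membered ring.
Check the 16 heavy atoms by environment: 10× c (aromatic, in 6-ring) → match; 2× N (acyclic) → no; 3× C (acyclic) → no; 1× F (acyclic) → no.
That gives 10 matching atoms.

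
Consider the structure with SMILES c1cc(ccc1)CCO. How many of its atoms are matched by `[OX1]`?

0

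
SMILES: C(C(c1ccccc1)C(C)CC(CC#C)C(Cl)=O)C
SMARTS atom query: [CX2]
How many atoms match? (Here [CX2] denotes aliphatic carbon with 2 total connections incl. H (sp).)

2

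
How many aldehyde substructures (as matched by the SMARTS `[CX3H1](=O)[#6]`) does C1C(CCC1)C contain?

0

[CX3H1](=O)[#6] is the SMARTS for an aldehyde: an sp2 carbon with one H, double-bonded to O and single-bonded to carbon.
No fragment in the molecule satisfies every constraint, giving 0 matches.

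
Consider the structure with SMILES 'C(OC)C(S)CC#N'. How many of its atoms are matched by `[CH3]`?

1

The query [CH3] means: aliphatic carbon with exactly three hydrogens.
Check the 8 heavy atoms by environment: 2× C (H2) → no; 1× C (H1) → no; 1× S (H1) → no; 1× C (H0) → no; 1× N (H0) → no; 1× O (H0) → no; 1× C (H3) → match.
That gives 1 matching atom.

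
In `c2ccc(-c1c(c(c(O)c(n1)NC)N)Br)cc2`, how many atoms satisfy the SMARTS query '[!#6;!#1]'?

5

The query [!#6;!#1] means: not carbon and not hydrogen — any heteroatom.
Check the 17 heavy atoms by environment: 1× n (aromatic) → match; 11× c (aromatic) → no; 2× N → match; 1× Br → match; 1× C → no; 1× O → match.
Summing the matching environments: 1 + 2 + 1 + 1 = 5 matching atoms.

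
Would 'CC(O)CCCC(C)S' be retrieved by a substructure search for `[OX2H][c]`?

No

The pattern [OX2H][c] describes a hydroxyl oxygen attached to an aromatic carbon — a phenol.
The closest candidate here is a hydroxyl group (-OH), but the -OH is on an aliphatic carbon, not an aromatic c. No other fragment satisfies the full query, so there is no match.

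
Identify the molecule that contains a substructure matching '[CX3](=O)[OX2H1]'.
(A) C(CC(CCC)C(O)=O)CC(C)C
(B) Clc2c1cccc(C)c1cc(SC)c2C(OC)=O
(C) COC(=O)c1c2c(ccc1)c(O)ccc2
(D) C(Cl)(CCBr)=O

A

[CX3](=O)[OX2H1] describes an sp2 carbon double-bonded to O and single-bonded to an -OH oxygen (a carboxylic acid).
(A) contains a carboxylic acid group (-C(=O)OH), which satisfies every atom and bond constraint.
(B) has a methyl-ester group (-C(=O)OCH3) but the singly-bonded O has no H (OX2H0, not OX2H1).
(C) has a methyl-ester group (-C(=O)OCH3) but the singly-bonded O has no H (OX2H0, not OX2H1).
(D) has an acyl chloride (-C(=O)Cl) but the carbonyl is bonded to Cl, not to an -OH oxygen.
So the answer is (A).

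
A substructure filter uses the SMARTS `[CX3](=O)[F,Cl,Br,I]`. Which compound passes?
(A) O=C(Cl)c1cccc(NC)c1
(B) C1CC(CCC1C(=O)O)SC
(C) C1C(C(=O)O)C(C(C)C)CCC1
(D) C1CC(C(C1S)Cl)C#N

A

[CX3](=O)[F,Cl,Br,I] describes a carbonyl carbon bonded to a halogen (an acyl halide).
(A) contains an acyl chloride (-C(=O)Cl), which satisfies every atom and bond constraint.
(B) has a carboxylic acid group (-C(=O)OH) but the carbonyl is bonded to -OH, not to a halogen.
(C) has a carboxylic acid group (-C(=O)OH) but the carbonyl is bonded to -OH, not to a halogen.
(D) has a chloro substituent but the Cl is not on a carbonyl carbon.
So the answer is (A).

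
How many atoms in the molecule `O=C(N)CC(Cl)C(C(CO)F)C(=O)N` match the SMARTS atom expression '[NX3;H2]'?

Check the 14 heavy atoms by environment: 2× C (H2, X4) → no; 3× C (H1, X4) → no; 2× C (H0, X3) → no; 2× O (H0, X1) → no; 2× N (H2, X3) → match; 1× Cl (H0, X1) → no; 1× F (H0, X1) → no; 1× O (H1, X2) → no.
That gives 2 matching atoms.

2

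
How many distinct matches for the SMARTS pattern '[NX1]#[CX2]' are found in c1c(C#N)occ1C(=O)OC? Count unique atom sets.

1

[NX1]#[CX2] is the SMARTS for a nitrile: a nitrogen triple-bonded to a two-connected carbon.
Exactly one fragment in the molecule meets all constraints, giving 1 match.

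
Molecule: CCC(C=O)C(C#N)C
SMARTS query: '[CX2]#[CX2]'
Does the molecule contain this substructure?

No

The pattern [CX2]#[CX2] describes a carbon-carbon triple bond — an alkyne.
The closest candidate here is a nitrile (-C#N), but the triple bond is C#N, not C#C. No other fragment satisfies the full query, so there is no match.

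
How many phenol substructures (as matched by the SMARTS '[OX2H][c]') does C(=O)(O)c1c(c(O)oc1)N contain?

1

[OX2H][c] is the SMARTS for a phenol: a hydroxyl oxygen attached to an aromatic carbon.
Exactly one fragment in the molecule meets all constraints, giving 1 match.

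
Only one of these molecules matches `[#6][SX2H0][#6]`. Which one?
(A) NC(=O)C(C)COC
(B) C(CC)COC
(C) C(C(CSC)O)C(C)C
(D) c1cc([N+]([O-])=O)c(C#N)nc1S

[#6][SX2H0][#6] describes an aliphatic sulfur bridging two carbons with no H on the sulfur (a thioether).
(A) has a methoxy ether (-OCH3) but the bridging atom is O, not S.
(B) has a methoxy ether (-OCH3) but the bridging atom is O, not S.
(C) contains a methylthio ether (-SCH3), which satisfies every atom and bond constraint.
(D) has a thiol (-SH) but the sulfur has H1, not H0 bridging two carbons.
So the answer is (C).

C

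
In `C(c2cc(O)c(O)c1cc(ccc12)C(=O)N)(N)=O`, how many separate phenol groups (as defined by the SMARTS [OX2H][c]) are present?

[OX2H][c] is the SMARTS for a phenol: a hydroxyl oxygen attached to an aromatic carbon.
The molecule carries 2 separate instances of a hydroxyl group (-OH) meeting every constraint; each maps to a distinct set of atoms, giving 2 matches.

2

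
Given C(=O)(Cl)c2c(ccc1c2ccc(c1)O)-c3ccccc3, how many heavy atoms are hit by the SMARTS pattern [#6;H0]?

7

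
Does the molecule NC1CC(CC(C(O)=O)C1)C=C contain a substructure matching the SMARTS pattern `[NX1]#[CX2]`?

No

The pattern [NX1]#[CX2] describes a nitrogen triple-bonded to a two-connected carbon — a nitrile.
The closest candidate here is a primary amino group (-NH2), but the nitrogen is NX3 (three connections), not NX1 triple-bonded. No other fragment satisfies the full query, so there is no match.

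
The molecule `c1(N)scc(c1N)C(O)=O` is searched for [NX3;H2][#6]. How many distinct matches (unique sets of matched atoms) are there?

[NX3;H2][#6] is the SMARTS for a primary amine: a trivalent nitrogen with two H attached to carbon.
The molecule carries 2 separate instances of a primary amino group (-NH2) meeting every constraint; each maps to a distinct set of atoms, giving 2 matches.

2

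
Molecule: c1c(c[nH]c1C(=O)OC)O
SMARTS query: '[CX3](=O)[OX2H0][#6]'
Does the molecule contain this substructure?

The pattern [CX3](=O)[OX2H0][#6] describes a carbonyl carbon bonded to an oxygen that is itself bonded to carbon (no H on that O) — an ester.
The molecule carries a methyl-ester group (-C(=O)OCH3), whose atoms satisfy every constraint of the query, so the pattern matches.

Yes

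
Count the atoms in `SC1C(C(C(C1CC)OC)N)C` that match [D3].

5

The query [D3] means: atom with exactly three heavy-atom neighbours.
Check the 12 heavy atoms by environment: 5× C (D3) → match; 1× C (D2) → no; 3× C (D1) → no; 1× N (D1) → no; 1× S (D1) → no; 1× O (D2) → no.
That gives 5 matching atoms.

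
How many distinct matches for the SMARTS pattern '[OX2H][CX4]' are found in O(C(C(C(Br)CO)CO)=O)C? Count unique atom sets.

[OX2H][CX4] is the SMARTS for an aliphatic alcohol: a hydroxyl oxygen bound to an sp3 (X4) carbon.
The molecule carries 2 separate instances of a hydroxyl group (-OH) meeting every constraint; each maps to a distinct set of atoms, giving 2 matches.

2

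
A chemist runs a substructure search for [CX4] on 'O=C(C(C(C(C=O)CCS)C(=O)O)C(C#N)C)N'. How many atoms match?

7

The query [CX4] means: C with X4: aliphatic carbon with exactly 4 total connections (bonds + H).
Check the 18 heavy atoms by environment: 7× C (X4) → match; 1× C (X2) → no; 1× N (X1) → no; 3× C (X3) → no; 3× O (X1) → no; 1× O (X2) → no; 1× N (X3) → no; 1× S (X2) → no.
That gives 7 matching atoms.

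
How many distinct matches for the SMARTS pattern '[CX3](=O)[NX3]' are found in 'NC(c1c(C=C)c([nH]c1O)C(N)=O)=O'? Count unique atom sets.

2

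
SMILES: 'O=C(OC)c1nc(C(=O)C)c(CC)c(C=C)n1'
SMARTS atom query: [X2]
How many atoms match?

3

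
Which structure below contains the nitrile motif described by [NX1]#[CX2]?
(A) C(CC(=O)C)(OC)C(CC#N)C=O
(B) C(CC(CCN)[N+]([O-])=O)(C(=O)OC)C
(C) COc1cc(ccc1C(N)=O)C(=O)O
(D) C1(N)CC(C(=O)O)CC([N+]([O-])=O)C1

A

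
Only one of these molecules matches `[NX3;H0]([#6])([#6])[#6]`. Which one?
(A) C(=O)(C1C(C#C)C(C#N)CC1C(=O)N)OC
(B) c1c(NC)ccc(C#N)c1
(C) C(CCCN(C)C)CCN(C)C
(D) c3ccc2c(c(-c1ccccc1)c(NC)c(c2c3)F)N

C

[NX3;H0]([#6])([#6])[#6] describes a trivalent nitrogen with no H, bonded to three carbons (a tertiary amine).
(A) has a primary amide (-C(=O)NH2) but the amide nitrogen has H2 and only one carbon neighbour.
(B) has an N-methylamino group (-NHCH3) but the nitrogen still has one H (H1), not H0.
(C) contains a dimethylamino group (-N(CH3)2), which satisfies every atom and bond constraint.
(D) has an N-methylamino group (-NHCH3) but the nitrogen still has one H (H1), not H0.
So the answer is (C).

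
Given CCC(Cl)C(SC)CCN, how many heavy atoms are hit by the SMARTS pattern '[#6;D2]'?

The query [#6;D2] means: any carbon bonded to exactly two heavy atoms.
Check the 10 heavy atoms by environment: 2× C (D1) → no; 3× C (D2) → match; 2× C (D3) → no; 1× S (D2) → no; 1× N (D1) → no; 1× Cl (D1) → no.
That gives 3 matching atoms.

3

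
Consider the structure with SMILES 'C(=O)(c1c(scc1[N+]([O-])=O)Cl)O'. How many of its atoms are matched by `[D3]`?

Check the 12 heavy atoms by environment: 1× s (aromatic, D2) → no; 3× c (aromatic, D3) → match; 1× c (aromatic, D2) → no; 1× Cl (D1) → no; 1× N (charge +1, D3) → match; 1× O (charge -1, D1) → no; 3× O (D1) → no; 1× C (D3) → match.
Summing the matching environments: 3 + 1 + 1 = 5 matching atoms.

5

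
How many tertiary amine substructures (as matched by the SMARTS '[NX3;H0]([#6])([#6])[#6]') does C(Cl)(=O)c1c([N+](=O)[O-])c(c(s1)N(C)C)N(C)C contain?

[NX3;H0]([#6])([#6])[#6] is the SMARTS for a tertiary amine: a trivalent nitrogen with no H, bonded to three carbons.
The molecule carries 2 separate instances of a dimethylamino group (-N(CH3)2) meeting every constraint; each maps to a distinct set of atoms, giving 2 matches.

2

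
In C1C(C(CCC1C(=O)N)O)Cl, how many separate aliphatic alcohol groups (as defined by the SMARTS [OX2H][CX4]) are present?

[OX2H][CX4] is the SMARTS for an aliphatic alcohol: a hydroxyl oxygen bound to an sp3 (X4) carbon.
Exactly one fragment in the molecule meets all constraints, giving 1 match.

1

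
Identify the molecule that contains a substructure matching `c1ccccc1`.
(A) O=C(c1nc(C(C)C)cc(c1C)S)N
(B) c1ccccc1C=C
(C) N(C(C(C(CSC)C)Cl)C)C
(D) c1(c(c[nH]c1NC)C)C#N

B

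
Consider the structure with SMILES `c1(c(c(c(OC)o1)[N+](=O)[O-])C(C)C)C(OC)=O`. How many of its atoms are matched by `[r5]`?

5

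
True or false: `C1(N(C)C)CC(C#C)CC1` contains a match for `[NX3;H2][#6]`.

False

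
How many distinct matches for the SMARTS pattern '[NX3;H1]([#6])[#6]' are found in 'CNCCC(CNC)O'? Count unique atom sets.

[NX3;H1]([#6])[#6] is the SMARTS for a secondary amine: a trivalent nitrogen with one H, bonded to two carbons.
The molecule carries 2 separate instances of an N-methylamino group (-NHCH3) meeting every constraint; each maps to a distinct set of atoms, giving 2 matches.

2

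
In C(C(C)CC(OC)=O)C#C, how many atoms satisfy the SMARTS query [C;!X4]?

3

The query [C;!X4] means: aliphatic carbon that does not have four total connections.
Check the 10 heavy atoms by environment: 5× C (X4) → no; 2× C (X2) → match; 1× C (X3) → match; 1× O (X1) → no; 1× O (X2) → no.
Summing the matching environments: 2 + 1 = 3 matching atoms.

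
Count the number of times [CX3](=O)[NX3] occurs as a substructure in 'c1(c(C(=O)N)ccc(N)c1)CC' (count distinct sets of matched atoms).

1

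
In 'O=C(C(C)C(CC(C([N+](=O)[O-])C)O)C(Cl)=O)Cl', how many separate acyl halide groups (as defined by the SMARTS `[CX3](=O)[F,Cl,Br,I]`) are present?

2

[CX3](=O)[F,Cl,Br,I] is the SMARTS for an acyl halide: a carbonyl carbon bonded to a halogen.
The molecule carries 2 separate instances of an acyl chloride (-C(=O)Cl) meeting every constraint; each maps to a distinct set of atoms, giving 2 matches.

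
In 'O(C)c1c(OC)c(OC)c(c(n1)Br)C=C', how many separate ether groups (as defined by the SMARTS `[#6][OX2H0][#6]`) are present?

[#6][OX2H0][#6] is the SMARTS for an ether: an aliphatic oxygen bridging two carbons with no H on the oxygen.
The molecule carries 3 separate instances of a methoxy ether (-OCH3) meeting every constraint; each maps to a distinct set of atoms, giving 3 matches.

3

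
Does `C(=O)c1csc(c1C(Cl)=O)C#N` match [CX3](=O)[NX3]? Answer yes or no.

No

The pattern [CX3](=O)[NX3] describes a carbonyl carbon bonded to a trivalent nitrogen — an amide.
The closest candidate here is a nitrile (-C#N), but the nitrile N is NX1 (triple-bonded), not NX3. No other fragment satisfies the full query, so there is no match.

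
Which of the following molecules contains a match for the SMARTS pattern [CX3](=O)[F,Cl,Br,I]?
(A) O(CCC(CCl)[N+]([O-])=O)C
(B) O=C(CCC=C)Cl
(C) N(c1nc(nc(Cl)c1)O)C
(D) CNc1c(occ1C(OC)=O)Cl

[CX3](=O)[F,Cl,Br,I] describes a carbonyl carbon bonded to a halogen (an acyl halide).
(A) has a chloro substituent but the Cl is not on a carbonyl carbon.
(B) contains an acyl chloride (-C(=O)Cl), which satisfies every atom and bond constraint.
(C) has a chloro substituent but the Cl is not on a carbonyl carbon.
(D) has a methyl-ester group (-C(=O)OCH3) but the carbonyl is bonded to -O-C, not to a halogen.
So the answer is (B).

B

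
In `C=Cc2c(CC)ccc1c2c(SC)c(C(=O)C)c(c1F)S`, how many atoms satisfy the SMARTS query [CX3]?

The query [CX3] means: C with X3: aliphatic carbon with exactly 3 total connections.
Check the 21 heavy atoms by environment: 10× c (aromatic, X3) → no; 2× S (X2) → no; 4× C (X4) → no; 3× C (X3) → match; 1× O (X1) → no; 1× F (X1) → no.
That gives 3 matching atoms.

3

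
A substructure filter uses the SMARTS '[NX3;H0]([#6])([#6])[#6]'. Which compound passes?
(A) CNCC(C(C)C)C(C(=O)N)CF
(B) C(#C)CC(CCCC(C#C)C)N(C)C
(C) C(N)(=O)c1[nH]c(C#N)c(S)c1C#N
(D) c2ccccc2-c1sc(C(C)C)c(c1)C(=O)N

B

[NX3;H0]([#6])([#6])[#6] describes a trivalent nitrogen with no H, bonded to three carbons (a tertiary amine).
(A) has an N-methylamino group (-NHCH3) but the nitrogen still has one H (H1), not H0.
(B) contains a dimethylamino group (-N(CH3)2), which satisfies every atom and bond constraint.
(C) has a primary amide (-C(=O)NH2) but the amide nitrogen has H2 and only one carbon neighbour.
(D) has a primary amide (-C(=O)NH2) but the amide nitrogen has H2 and only one carbon neighbour.
So the answer is (B).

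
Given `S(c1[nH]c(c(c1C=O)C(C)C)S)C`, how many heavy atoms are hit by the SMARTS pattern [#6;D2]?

The query [#6;D2] means: any carbon bonded to exactly two heavy atoms.
Check the 13 heavy atoms by environment: 1× n (aromatic, D2) → no; 4× c (aromatic, D3) → no; 1× S (D1) → no; 1× C (D2) → match; 1× O (D1) → no; 1× C (D3) → no; 3× C (D1) → no; 1× S (D2) → no.
That gives 1 matching atom.

1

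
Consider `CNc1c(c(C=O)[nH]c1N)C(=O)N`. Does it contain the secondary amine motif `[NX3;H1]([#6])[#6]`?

The pattern [NX3;H1]([#6])[#6] describes a trivalent nitrogen with one H, bonded to two carbons — a secondary amine.
The molecule carries an N-methylamino group (-NHCH3), whose atoms satisfy every constraint of the query, so the pattern matches.

Yes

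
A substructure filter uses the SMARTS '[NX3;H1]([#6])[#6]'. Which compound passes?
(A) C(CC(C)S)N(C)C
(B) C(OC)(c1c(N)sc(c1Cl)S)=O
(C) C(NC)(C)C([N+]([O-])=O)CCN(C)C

C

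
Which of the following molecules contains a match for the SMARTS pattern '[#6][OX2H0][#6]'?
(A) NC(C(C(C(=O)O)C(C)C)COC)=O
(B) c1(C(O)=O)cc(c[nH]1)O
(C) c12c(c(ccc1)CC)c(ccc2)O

A

[#6][OX2H0][#6] describes an aliphatic oxygen bridging two carbons with no H on the oxygen (an ether).
(A) contains a methoxy ether (-OCH3), which satisfies every atom and bond constraint.
(B) has a hydroxyl group (-OH) but the oxygen has H1, not H0 bridging two carbons.
(C) has a hydroxyl group (-OH) but the oxygen has H1, not H0 bridging two carbons.
So the answer is (A).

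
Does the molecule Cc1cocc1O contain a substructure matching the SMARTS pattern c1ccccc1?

No

The pattern c1ccccc1 describes six aromatic carbons in a ring — a benzene ring.
The closest candidate here is a methyl group (-CH3), but no six-membered all-carbon aromatic ring is present. No other fragment satisfies the full query, so there is no match.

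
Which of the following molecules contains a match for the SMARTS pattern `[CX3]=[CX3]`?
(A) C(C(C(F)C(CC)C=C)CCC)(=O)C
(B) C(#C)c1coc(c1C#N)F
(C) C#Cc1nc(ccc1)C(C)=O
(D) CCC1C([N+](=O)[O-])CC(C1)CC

A

[CX3]=[CX3] describes a non-aromatic C=C double bond between two sp2 carbons (an alkene).
(A) contains a vinyl group (-CH=CH2), which satisfies every atom and bond constraint.
(B) has an ethynyl group (-C#CH) but the C-C bond is a triple bond, not a double bond.
(C) has an ethynyl group (-C#CH) but the C-C bond is a triple bond, not a double bond.
(D) has an ethyl group (-CH2CH3) but its C-C bond is a single bond between CX4 carbons, not CX3=CX3.
So the answer is (A).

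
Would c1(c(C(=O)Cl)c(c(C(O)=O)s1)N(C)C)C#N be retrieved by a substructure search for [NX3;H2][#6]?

No

The pattern [NX3;H2][#6] describes a trivalent nitrogen with two H attached to carbon — a primary amine.
The closest candidate here is a nitrile (-C#N), but the nitrogen is NX1 (triple-bonded), not NX3 with two H. No other fragment satisfies the full query, so there is no match.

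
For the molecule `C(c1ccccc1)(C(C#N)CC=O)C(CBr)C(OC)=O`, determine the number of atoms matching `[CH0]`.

2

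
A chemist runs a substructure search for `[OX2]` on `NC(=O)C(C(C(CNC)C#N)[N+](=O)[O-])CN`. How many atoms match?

0

The query [OX2] means: aliphatic oxygen with two total connections — ether, hydroxyl, or ester single-bond O.
Check the 16 heavy atoms by environment: 6× C (X4) → no; 1× C (X3) → no; 2× O (X1) → no; 3× N (X3) → no; 1× C (X2) → no; 1× N (X1) → no; 1× N (charge +1, X3) → no; 1× O (charge -1, X1) → no.
No environment satisfies the query, so 0 matching atoms.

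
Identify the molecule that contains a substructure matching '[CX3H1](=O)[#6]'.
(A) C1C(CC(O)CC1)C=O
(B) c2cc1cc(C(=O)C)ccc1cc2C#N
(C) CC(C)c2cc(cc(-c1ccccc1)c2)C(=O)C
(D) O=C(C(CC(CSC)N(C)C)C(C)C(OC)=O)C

[CX3H1](=O)[#6] describes an sp2 carbon with one H, double-bonded to O and single-bonded to carbon (an aldehyde).
(A) contains an aldehyde (-CHO), which satisfies every atom and bond constraint.
(B) has an acetyl/ketone group (-C(=O)CH3) but the carbonyl carbon has H0 (two carbon neighbours), not H1.
(C) has an acetyl/ketone group (-C(=O)CH3) but the carbonyl carbon has H0 (two carbon neighbours), not H1.
(D) has a methyl-ester group (-C(=O)OCH3) but the carbonyl carbon has H0, not H1.
So the answer is (A).

A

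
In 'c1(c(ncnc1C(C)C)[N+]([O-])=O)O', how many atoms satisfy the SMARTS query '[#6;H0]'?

The query [#6;H0] means: any carbon with no attached hydrogen.
Check the 13 heavy atoms by environment: 2× n (aromatic, H0) → no; 1× c (aromatic, H1) → no; 3× c (aromatic, H0) → match; 1× C (H1) → no; 2× C (H3) → no; 1× N (charge +1, H0) → no; 1× O (charge -1, H0) → no; 1× O (H0) → no; 1× O (H1) → no.
That gives 3 matching atoms.

3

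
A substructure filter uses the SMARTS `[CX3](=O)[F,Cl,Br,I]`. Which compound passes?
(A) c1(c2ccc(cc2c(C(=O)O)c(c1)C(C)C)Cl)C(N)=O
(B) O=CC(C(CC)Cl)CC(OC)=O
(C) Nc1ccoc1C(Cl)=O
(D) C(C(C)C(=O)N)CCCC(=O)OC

C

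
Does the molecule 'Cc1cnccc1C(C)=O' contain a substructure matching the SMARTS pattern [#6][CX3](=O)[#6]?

Yes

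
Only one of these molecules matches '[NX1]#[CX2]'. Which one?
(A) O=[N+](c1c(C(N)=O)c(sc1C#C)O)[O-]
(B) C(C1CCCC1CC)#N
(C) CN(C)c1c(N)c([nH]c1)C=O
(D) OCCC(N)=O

[NX1]#[CX2] describes a nitrogen triple-bonded to a two-connected carbon (a nitrile).
(A) has a primary amide (-C(=O)NH2) but the nitrogen is NX3, not NX1.
(B) contains a nitrile (-C#N), which satisfies every atom and bond constraint.
(C) has a primary amino group (-NH2) but the nitrogen is NX3 (three connections), not NX1 triple-bonded.
(D) has a primary amide (-C(=O)NH2) but the nitrogen is NX3, not NX1.
So the answer is (B).

B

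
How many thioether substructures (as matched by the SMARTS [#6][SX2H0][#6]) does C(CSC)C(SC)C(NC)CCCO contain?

2

[#6][SX2H0][#6] is the SMARTS for a thioether: an aliphatic sulfur bridging two carbons with no H on the sulfur.
The molecule carries 2 separate instances of a methylthio ether (-SCH3) meeting every constraint; each maps to a distinct set of atoms, giving 2 matches.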